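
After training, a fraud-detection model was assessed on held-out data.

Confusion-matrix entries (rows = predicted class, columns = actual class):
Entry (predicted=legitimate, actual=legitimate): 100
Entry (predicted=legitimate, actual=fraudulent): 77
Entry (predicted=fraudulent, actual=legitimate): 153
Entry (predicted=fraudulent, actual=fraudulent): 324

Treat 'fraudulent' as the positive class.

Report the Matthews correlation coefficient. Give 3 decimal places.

0.223

MCC = (TP·TN − FP·FN) / √((TP+FP)(TP+FN)(TN+FP)(TN+FN))
Numerator = 324·100 − 153·77 = 20619
Denominator = √(477·401·253·177) = √8565575337 = 92550.3935
MCC = 20619 / 92550.3935 = 0.223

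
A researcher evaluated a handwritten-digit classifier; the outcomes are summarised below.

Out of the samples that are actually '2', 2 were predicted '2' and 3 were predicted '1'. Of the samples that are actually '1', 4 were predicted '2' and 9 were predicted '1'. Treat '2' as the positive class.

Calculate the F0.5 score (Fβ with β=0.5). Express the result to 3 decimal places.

Fβ = (1+β²)·TP / ((1+β²)·TP + β²·FN + FP), with β²=1/4
= 1.25·2 / (1.25·2 + 0.25·3 + 4) = 0.345

0.345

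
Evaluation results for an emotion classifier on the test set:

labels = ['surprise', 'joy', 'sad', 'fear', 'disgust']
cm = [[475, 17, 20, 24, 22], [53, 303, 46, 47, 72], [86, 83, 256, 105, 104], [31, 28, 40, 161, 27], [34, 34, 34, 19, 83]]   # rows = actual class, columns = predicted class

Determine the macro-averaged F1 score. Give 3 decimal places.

Per-class F1 score (2·TP/(2·TP+FP+FN)):
  surprise: TP=475, FP=53+86+31+34=204, FN=17+20+24+22=83 → 950/1237 = 0.7680
  joy: TP=303, FP=17+83+28+34=162, FN=53+46+47+72=218 → 606/986 = 0.6146
  sad: TP=256, FP=20+46+40+34=140, FN=86+83+105+104=378 → 512/1030 = 0.4971
  fear: TP=161, FP=24+47+105+19=195, FN=31+28+40+27=126 → 322/643 = 0.5008
  disgust: TP=83, FP=22+72+104+27=225, FN=34+34+34+19=121 → 166/512 = 0.3242
Macro-F1 score = mean = (0.7680 + 0.6146 + 0.4971 + 0.5008 + 0.3242) / 5 = 0.541

0.541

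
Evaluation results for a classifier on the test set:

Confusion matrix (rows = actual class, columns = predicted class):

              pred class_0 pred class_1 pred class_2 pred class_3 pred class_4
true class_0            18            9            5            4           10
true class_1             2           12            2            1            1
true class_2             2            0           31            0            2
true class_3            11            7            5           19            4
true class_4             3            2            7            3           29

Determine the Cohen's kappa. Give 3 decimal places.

0.470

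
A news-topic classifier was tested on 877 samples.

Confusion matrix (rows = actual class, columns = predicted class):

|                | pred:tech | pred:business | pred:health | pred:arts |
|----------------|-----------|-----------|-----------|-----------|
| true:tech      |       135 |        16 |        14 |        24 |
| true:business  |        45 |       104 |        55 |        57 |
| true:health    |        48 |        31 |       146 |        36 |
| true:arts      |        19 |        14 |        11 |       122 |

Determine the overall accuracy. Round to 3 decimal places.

Accuracy = trace / total = (135+104+146+122=507) / 877 = 507/877 = 0.578

0.578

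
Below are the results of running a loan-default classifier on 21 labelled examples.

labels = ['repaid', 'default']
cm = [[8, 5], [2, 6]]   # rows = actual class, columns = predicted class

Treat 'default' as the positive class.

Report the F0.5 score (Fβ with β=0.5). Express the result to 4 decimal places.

Fβ = (1+β²)·TP / ((1+β²)·TP + β²·FN + FP), with β²=1/4
= 1.25·6 / (1.25·6 + 0.25·2 + 5) = 0.5769

0.5769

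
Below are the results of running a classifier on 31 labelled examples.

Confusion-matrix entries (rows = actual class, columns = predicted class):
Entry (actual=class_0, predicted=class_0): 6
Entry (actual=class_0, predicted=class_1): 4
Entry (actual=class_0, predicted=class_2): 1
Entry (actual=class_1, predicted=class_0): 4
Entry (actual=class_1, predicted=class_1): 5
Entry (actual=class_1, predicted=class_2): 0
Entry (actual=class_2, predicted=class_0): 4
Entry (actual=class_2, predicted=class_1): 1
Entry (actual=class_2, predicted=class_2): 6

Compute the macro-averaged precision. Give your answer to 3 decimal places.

Per-class precision (TP/(TP+FP)):
  class_0: TP=6, FP=4+4=8 → 6/14 = 0.4286
  class_1: TP=5, FP=4+1=5 → 5/10 = 0.5000
  class_2: TP=6, FP=1+0=1 → 6/7 = 0.8571
Macro-precision = mean = (0.4286 + 0.5000 + 0.8571) / 3 = 0.595

0.595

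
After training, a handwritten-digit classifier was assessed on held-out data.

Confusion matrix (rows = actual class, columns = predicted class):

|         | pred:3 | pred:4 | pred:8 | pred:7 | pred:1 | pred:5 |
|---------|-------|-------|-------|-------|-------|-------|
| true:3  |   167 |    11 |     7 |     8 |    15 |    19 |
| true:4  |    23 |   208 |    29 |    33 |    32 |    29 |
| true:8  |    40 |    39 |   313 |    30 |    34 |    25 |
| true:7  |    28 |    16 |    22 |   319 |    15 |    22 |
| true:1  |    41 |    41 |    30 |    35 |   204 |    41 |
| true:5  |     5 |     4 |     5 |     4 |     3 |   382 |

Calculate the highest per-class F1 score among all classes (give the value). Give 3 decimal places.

0.830

Per-class F1 score (2·TP/(2·TP+FP+FN)):
  3: TP=167, FP=23+40+28+41+5=137, FN=11+7+8+15+19=60 → 334/531 = 0.6290
  4: TP=208, FP=11+39+16+41+4=111, FN=23+29+33+32+29=146 → 416/673 = 0.6181
  8: TP=313, FP=7+29+22+30+5=93, FN=40+39+30+34+25=168 → 626/887 = 0.7057
  7: TP=319, FP=8+33+30+35+4=110, FN=28+16+22+15+22=103 → 638/851 = 0.7497
  1: TP=204, FP=15+32+34+15+3=99, FN=41+41+30+35+41=188 → 408/695 = 0.5871
  5: TP=382, FP=19+29+25+22+41=136, FN=5+4+5+4+3=21 → 764/921 = 0.8295
Highest is class '5' with F1 score = 0.830.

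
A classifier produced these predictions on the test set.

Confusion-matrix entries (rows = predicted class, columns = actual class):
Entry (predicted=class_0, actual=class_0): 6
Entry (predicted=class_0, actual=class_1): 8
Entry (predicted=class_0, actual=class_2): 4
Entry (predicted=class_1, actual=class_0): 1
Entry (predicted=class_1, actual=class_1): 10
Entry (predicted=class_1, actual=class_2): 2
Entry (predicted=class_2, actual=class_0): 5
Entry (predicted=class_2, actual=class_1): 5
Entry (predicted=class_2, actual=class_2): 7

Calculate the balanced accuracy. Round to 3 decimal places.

0.491

Balanced accuracy = mean of per-class recall.
  class_0: recall = 6/12 = 0.5000
  class_1: recall = 10/23 = 0.4348
  class_2: recall = 7/13 = 0.5385
Mean = (0.5000 + 0.4348 + 0.5385) / 3 = 0.491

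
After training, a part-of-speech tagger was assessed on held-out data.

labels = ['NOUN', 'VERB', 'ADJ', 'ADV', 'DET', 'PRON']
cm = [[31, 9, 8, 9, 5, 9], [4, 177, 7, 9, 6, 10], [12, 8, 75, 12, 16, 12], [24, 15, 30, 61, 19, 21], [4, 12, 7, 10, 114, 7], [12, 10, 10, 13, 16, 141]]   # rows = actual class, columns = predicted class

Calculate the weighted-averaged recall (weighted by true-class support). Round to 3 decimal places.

0.634

Per-class recall (TP/(TP+FN)):
  NOUN: TP=31, FN=9+8+9+5+9=40 → 31/71 = 0.4366
  VERB: TP=177, FN=4+7+9+6+10=36 → 177/213 = 0.8310
  ADJ: TP=75, FN=12+8+12+16+12=60 → 75/135 = 0.5556
  ADV: TP=61, FN=24+15+30+19+21=109 → 61/170 = 0.3588
  DET: TP=114, FN=4+12+7+10+7=40 → 114/154 = 0.7403
  PRON: TP=141, FN=12+10+10+13+16=61 → 141/202 = 0.6980
Weighted-recall = Σ (supportᵢ/N)·recallᵢ with N=945: (71/945)·0.4366 + (213/945)·0.8310 + (135/945)·0.5556 + (170/945)·0.3588 + (154/945)·0.7403 + (202/945)·0.6980 = 0.634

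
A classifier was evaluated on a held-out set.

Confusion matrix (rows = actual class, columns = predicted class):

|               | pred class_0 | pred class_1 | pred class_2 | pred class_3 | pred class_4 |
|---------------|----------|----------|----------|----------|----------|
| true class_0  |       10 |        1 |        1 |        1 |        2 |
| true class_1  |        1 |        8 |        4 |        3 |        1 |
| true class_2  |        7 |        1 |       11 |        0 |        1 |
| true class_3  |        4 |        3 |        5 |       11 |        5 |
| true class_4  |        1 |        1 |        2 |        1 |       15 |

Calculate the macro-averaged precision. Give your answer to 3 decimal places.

Per-class precision (TP/(TP+FP)):
  class_0: TP=10, FP=1+7+4+1=13 → 10/23 = 0.4348
  class_1: TP=8, FP=1+1+3+1=6 → 8/14 = 0.5714
  class_2: TP=11, FP=1+4+5+2=12 → 11/23 = 0.4783
  class_3: TP=11, FP=1+3+0+1=5 → 11/16 = 0.6875
  class_4: TP=15, FP=2+1+1+5=9 → 15/24 = 0.6250
Macro-precision = mean = (0.4348 + 0.5714 + 0.4783 + 0.6875 + 0.6250) / 5 = 0.559

0.559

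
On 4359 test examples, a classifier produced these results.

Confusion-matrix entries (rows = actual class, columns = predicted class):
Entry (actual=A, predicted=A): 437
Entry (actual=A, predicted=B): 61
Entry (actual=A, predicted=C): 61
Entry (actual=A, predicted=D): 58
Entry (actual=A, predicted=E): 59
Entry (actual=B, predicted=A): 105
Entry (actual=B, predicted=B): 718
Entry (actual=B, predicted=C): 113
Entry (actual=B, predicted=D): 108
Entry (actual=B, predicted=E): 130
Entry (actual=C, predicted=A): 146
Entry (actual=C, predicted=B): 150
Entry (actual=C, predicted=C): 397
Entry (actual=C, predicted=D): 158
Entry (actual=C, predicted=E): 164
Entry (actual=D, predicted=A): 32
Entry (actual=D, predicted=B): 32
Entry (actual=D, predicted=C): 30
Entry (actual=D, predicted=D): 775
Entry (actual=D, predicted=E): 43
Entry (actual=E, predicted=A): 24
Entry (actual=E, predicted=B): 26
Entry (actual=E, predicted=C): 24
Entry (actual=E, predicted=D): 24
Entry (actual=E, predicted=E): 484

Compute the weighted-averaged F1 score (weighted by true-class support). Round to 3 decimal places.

Per-class F1 score (2·TP/(2·TP+FP+FN)):
  A: TP=437, FP=105+146+32+24=307, FN=61+61+58+59=239 → 874/1420 = 0.6155
  B: TP=718, FP=61+150+32+26=269, FN=105+113+108+130=456 → 1436/2161 = 0.6645
  C: TP=397, FP=61+113+30+24=228, FN=146+150+158+164=618 → 794/1640 = 0.4841
  D: TP=775, FP=58+108+158+24=348, FN=32+32+30+43=137 → 1550/2035 = 0.7617
  E: TP=484, FP=59+130+164+43=396, FN=24+26+24+24=98 → 968/1462 = 0.6621
Weighted-F1 score = Σ (supportᵢ/N)·F1 scoreᵢ with N=4359: (676/4359)·0.6155 + (1174/4359)·0.6645 + (1015/4359)·0.4841 + (912/4359)·0.7617 + (582/4359)·0.6621 = 0.635

0.635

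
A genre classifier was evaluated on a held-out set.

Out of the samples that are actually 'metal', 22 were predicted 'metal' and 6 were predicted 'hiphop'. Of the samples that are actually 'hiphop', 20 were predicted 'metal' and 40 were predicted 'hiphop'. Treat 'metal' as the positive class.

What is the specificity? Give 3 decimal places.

Specificity = TN/(TN+FP) = 40/(40+20) = 0.667

0.667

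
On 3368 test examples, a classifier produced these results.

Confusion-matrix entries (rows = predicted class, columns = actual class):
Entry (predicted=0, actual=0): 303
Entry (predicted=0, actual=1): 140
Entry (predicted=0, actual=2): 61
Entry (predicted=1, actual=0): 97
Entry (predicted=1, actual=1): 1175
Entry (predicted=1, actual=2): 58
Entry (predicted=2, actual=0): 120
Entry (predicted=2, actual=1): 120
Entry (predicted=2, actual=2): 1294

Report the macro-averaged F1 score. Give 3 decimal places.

Per-class F1 score (2·TP/(2·TP+FP+FN)):
  0: TP=303, FP=140+61=201, FN=97+120=217 → 606/1024 = 0.5918
  1: TP=1175, FP=97+58=155, FN=140+120=260 → 2350/2765 = 0.8499
  2: TP=1294, FP=120+120=240, FN=61+58=119 → 2588/2947 = 0.8782
Macro-F1 score = mean = (0.5918 + 0.8499 + 0.8782) / 3 = 0.773

0.773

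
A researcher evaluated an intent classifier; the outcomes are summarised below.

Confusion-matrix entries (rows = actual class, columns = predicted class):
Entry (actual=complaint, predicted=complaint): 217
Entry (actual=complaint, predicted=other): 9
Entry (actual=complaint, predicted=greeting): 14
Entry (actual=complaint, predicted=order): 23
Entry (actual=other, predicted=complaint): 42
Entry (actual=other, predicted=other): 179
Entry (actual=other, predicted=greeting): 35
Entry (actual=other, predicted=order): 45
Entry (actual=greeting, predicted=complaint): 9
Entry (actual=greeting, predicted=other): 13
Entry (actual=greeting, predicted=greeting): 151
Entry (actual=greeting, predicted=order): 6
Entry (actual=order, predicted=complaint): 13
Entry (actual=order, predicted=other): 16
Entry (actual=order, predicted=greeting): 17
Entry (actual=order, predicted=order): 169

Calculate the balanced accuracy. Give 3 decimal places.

0.762

Balanced accuracy = mean of per-class recall.
  complaint: recall = 217/263 = 0.8251
  other: recall = 179/301 = 0.5947
  greeting: recall = 151/179 = 0.8436
  order: recall = 169/215 = 0.7860
Mean = (0.8251 + 0.5947 + 0.8436 + 0.7860) / 4 = 0.762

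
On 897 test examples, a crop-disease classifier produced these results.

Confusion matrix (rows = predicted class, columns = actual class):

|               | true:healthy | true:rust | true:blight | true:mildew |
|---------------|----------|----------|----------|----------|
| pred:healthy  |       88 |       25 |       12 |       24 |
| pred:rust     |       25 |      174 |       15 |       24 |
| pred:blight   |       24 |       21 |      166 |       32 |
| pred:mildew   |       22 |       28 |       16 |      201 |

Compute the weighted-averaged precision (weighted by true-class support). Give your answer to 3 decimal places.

0.702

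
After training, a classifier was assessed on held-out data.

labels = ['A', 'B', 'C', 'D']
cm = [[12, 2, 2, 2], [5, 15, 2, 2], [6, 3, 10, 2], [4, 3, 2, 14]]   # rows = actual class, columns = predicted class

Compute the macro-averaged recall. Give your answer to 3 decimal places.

Per-class recall (TP/(TP+FN)):
  A: TP=12, FN=2+2+2=6 → 12/18 = 0.6667
  B: TP=15, FN=5+2+2=9 → 15/24 = 0.6250
  C: TP=10, FN=6+3+2=11 → 10/21 = 0.4762
  D: TP=14, FN=4+3+2=9 → 14/23 = 0.6087
Macro-recall = mean = (0.6667 + 0.6250 + 0.4762 + 0.6087) / 4 = 0.594

0.594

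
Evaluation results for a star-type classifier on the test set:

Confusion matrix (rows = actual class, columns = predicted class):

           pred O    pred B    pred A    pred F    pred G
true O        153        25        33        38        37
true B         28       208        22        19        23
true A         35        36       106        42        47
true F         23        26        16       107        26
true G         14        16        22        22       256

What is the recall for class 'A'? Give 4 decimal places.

One-vs-rest for 'A': TP = diagonal; FP = other classes predicted 'A'; FN = 'A' predicted as other.
recall = TP/(TP+FN).
A: TP=106, FN=35+36+42+47=160 → 106/266 = 0.39850

0.3985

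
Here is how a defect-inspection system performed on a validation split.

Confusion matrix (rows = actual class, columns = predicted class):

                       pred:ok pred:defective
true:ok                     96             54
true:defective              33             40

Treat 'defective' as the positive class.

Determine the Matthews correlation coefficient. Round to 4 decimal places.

MCC = (TP·TN − FP·FN) / √((TP+FP)(TP+FN)(TN+FP)(TN+FN))
Numerator = 40·96 − 54·33 = 2058
Denominator = √(94·73·150·129) = √132779700 = 11523.0074
MCC = 2058 / 11523.0074 = 0.1786

0.1786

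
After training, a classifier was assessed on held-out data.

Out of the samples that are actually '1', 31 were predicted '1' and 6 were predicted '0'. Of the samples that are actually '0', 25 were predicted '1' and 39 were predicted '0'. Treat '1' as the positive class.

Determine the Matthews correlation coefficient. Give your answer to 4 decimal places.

MCC = (TP·TN − FP·FN) / √((TP+FP)(TP+FN)(TN+FP)(TN+FN))
Numerator = 31·39 − 25·6 = 1059
Denominator = √(56·37·64·45) = √5967360 = 2442.8180
MCC = 1059 / 2442.8180 = 0.4335

0.4335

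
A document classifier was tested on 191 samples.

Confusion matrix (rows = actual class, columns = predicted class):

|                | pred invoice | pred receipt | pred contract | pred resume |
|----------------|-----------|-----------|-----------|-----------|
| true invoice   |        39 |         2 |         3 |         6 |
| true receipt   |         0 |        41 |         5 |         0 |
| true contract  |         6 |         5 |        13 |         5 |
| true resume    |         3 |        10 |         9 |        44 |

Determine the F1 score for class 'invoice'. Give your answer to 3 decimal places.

0.796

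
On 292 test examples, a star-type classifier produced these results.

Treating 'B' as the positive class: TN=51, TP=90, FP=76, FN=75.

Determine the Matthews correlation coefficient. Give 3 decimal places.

-0.053

MCC = (TP·TN − FP·FN) / √((TP+FP)(TP+FN)(TN+FP)(TN+FN))
Numerator = 90·51 − 76·75 = -1110
Denominator = √(166·165·127·126) = √438294780 = 20935.4909
MCC = -1110 / 20935.4909 = -0.053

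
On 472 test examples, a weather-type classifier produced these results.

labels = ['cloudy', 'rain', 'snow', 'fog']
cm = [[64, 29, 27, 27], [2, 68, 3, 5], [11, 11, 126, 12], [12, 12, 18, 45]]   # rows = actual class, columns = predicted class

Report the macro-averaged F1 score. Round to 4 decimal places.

Per-class F1 score (2·TP/(2·TP+FP+FN)):
  cloudy: TP=64, FP=2+11+12=25, FN=29+27+27=83 → 128/236 = 0.54237
  rain: TP=68, FP=29+11+12=52, FN=2+3+5=10 → 136/198 = 0.68687
  snow: TP=126, FP=27+3+18=48, FN=11+11+12=34 → 252/334 = 0.75449
  fog: TP=45, FP=27+5+12=44, FN=12+12+18=42 → 90/176 = 0.51136
Macro-F1 score = mean = (0.54237 + 0.68687 + 0.75449 + 0.51136) / 4 = 0.6238

0.6238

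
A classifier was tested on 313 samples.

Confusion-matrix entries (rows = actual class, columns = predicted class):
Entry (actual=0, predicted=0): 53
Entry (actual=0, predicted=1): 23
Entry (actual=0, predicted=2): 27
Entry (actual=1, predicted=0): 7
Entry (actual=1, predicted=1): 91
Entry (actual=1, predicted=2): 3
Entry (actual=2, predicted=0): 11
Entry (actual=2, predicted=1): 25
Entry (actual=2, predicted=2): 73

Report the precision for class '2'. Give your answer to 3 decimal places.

0.709

precision = TP/(TP+FP).
2: TP=73, FP=27+3=30 → 73/103 = 0.7087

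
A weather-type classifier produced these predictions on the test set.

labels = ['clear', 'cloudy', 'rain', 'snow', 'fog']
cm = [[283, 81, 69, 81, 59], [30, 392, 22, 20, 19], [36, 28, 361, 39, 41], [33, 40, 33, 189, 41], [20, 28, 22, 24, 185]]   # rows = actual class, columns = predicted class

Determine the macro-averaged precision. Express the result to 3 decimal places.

0.635

Per-class precision (TP/(TP+FP)):
  clear: TP=283, FP=30+36+33+20=119 → 283/402 = 0.7040
  cloudy: TP=392, FP=81+28+40+28=177 → 392/569 = 0.6889
  rain: TP=361, FP=69+22+33+22=146 → 361/507 = 0.7120
  snow: TP=189, FP=81+20+39+24=164 → 189/353 = 0.5354
  fog: TP=185, FP=59+19+41+41=160 → 185/345 = 0.5362
Macro-precision = mean = (0.7040 + 0.6889 + 0.7120 + 0.5354 + 0.5362) / 5 = 0.635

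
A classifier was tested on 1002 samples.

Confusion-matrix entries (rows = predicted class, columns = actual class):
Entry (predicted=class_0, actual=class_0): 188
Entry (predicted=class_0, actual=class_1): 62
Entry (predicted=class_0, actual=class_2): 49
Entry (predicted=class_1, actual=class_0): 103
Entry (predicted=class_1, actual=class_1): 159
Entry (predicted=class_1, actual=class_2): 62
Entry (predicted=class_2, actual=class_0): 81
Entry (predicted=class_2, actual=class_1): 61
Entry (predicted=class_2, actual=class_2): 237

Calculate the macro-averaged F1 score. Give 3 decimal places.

Per-class F1 score (2·TP/(2·TP+FP+FN)):
  class_0: TP=188, FP=62+49=111, FN=103+81=184 → 376/671 = 0.5604
  class_1: TP=159, FP=103+62=165, FN=62+61=123 → 318/606 = 0.5248
  class_2: TP=237, FP=81+61=142, FN=49+62=111 → 474/727 = 0.6520
Macro-F1 score = mean = (0.5604 + 0.5248 + 0.6520) / 3 = 0.579

0.579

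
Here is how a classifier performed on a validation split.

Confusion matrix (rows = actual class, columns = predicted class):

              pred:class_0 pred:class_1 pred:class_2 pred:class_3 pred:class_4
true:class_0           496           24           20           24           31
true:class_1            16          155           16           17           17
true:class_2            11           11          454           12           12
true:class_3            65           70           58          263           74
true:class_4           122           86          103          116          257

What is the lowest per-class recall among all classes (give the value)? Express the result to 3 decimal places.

0.376

Per-class recall (TP/(TP+FN)):
  class_0: TP=496, FN=24+20+24+31=99 → 496/595 = 0.8336
  class_1: TP=155, FN=16+16+17+17=66 → 155/221 = 0.7014
  class_2: TP=454, FN=11+11+12+12=46 → 454/500 = 0.9080
  class_3: TP=263, FN=65+70+58+74=267 → 263/530 = 0.4962
  class_4: TP=257, FN=122+86+103+116=427 → 257/684 = 0.3757
Lowest is class 'class_4' with recall = 0.376.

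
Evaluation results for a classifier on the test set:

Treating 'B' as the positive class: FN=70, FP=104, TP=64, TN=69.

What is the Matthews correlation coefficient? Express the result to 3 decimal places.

MCC = (TP·TN − FP·FN) / √((TP+FP)(TP+FN)(TN+FP)(TN+FN))
Numerator = 64·69 − 104·70 = -2864
Denominator = √(168·134·173·139) = √541346064 = 23266.8447
MCC = -2864 / 23266.8447 = -0.123

-0.123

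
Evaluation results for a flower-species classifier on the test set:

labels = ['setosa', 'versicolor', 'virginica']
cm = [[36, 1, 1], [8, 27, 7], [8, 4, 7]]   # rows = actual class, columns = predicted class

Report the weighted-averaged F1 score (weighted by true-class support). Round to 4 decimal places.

Per-class F1 score (2·TP/(2·TP+FP+FN)):
  setosa: TP=36, FP=8+8=16, FN=1+1=2 → 72/90 = 0.80000
  versicolor: TP=27, FP=1+4=5, FN=8+7=15 → 54/74 = 0.72973
  virginica: TP=7, FP=1+7=8, FN=8+4=12 → 14/34 = 0.41176
Weighted-F1 score = Σ (supportᵢ/N)·F1 scoreᵢ with N=99: (38/99)·0.80000 + (42/99)·0.72973 + (19/99)·0.41176 = 0.6957

0.6957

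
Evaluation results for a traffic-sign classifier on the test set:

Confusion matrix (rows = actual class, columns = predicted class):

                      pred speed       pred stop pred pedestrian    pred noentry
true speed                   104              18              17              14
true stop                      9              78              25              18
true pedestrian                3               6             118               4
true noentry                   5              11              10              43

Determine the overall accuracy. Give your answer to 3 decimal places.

0.710

Accuracy = trace / total = (104+78+118+43=343) / 483 = 343/483 = 0.710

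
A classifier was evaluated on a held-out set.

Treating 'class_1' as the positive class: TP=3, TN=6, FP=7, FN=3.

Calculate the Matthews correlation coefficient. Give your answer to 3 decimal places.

-0.036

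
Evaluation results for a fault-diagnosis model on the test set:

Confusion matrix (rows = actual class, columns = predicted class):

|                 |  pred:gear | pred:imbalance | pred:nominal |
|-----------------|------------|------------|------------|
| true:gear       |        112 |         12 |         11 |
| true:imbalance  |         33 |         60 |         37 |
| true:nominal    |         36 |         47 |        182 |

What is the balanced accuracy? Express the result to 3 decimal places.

Balanced accuracy = mean of per-class recall.
  gear: recall = 112/135 = 0.8296
  imbalance: recall = 60/130 = 0.4615
  nominal: recall = 182/265 = 0.6868
Mean = (0.8296 + 0.4615 + 0.6868) / 3 = 0.659

0.659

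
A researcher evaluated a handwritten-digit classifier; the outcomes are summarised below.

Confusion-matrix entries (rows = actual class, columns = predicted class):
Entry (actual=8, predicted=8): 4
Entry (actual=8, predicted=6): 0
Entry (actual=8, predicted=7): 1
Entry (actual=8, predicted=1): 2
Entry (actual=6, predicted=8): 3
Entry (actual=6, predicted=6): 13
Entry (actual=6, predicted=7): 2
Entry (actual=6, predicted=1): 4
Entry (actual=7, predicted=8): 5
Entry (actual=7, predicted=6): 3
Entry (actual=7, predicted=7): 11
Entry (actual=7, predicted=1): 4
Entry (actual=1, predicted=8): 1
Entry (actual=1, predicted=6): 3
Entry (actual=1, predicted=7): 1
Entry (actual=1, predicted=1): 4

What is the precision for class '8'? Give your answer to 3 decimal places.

0.308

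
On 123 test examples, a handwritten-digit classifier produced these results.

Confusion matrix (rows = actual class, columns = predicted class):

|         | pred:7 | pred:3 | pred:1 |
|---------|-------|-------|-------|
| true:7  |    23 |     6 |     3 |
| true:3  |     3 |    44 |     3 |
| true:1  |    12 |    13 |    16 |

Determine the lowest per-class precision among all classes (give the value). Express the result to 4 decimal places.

0.6053

Per-class precision (TP/(TP+FP)):
  7: TP=23, FP=3+12=15 → 23/38 = 0.60526
  3: TP=44, FP=6+13=19 → 44/63 = 0.69841
  1: TP=16, FP=3+3=6 → 16/22 = 0.72727
Lowest is class '7' with precision = 0.6053.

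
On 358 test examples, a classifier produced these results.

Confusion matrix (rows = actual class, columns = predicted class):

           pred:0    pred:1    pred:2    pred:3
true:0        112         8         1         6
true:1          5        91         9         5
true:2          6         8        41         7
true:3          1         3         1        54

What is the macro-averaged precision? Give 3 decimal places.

0.817

Per-class precision (TP/(TP+FP)):
  0: TP=112, FP=5+6+1=12 → 112/124 = 0.9032
  1: TP=91, FP=8+8+3=19 → 91/110 = 0.8273
  2: TP=41, FP=1+9+1=11 → 41/52 = 0.7885
  3: TP=54, FP=6+5+7=18 → 54/72 = 0.7500
Macro-precision = mean = (0.9032 + 0.8273 + 0.7885 + 0.7500) / 4 = 0.817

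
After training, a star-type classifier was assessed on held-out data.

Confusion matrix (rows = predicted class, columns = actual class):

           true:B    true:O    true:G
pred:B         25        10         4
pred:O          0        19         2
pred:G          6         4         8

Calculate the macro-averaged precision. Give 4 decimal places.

0.6634

Per-class precision (TP/(TP+FP)):
  B: TP=25, FP=10+4=14 → 25/39 = 0.64103
  O: TP=19, FP=0+2=2 → 19/21 = 0.90476
  G: TP=8, FP=6+4=10 → 8/18 = 0.44444
Macro-precision = mean = (0.64103 + 0.90476 + 0.44444) / 3 = 0.6634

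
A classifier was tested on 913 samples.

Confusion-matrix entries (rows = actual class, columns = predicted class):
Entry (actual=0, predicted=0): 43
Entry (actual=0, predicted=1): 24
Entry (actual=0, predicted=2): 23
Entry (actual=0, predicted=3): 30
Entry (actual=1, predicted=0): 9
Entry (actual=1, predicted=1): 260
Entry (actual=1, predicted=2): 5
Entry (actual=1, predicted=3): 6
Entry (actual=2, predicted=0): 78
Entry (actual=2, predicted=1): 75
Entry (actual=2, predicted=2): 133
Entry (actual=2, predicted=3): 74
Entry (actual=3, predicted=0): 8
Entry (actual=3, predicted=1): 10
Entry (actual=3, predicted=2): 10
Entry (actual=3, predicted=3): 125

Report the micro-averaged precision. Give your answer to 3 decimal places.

Micro-averaging pools counts across classes: ΣTP=561, ΣFP=352, ΣFN=352.
Micro-precision = TP/(TP+FP) on pooled counts = 0.614 (equals overall accuracy in single-label multiclass).

0.614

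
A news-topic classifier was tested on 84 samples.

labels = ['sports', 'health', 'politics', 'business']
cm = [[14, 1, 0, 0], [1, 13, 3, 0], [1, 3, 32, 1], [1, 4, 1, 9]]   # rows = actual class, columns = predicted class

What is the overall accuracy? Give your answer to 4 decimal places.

0.8095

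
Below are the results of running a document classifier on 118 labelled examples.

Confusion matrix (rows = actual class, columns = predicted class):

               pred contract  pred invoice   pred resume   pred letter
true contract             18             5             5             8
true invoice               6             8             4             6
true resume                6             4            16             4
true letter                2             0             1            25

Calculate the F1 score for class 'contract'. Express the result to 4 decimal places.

Treat 'contract' as positive and all other classes as negative.
F1 score = 2·TP/(2·TP+FP+FN).
contract: TP=18, FP=6+6+2=14, FN=5+5+8=18 → 36/68 = 0.52941

0.5294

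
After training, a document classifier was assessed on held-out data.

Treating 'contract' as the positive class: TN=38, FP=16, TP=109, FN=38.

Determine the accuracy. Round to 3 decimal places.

0.731

Accuracy = (TP+TN)/N = (109+38)/201 = 0.731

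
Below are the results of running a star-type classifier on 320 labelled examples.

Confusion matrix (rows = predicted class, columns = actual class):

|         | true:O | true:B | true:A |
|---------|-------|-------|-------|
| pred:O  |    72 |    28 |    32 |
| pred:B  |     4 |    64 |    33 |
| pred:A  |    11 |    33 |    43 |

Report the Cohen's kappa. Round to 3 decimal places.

0.345

Observed agreement pₒ = trace/N = 179/320 = 0.5594
Expected agreement pₑ = Σ (rowᵢ·colᵢ)/N² = (87·132 + 125·101 + 108·87)/320² = 0.3272
κ = (pₒ − pₑ)/(1 − pₑ) = (0.5594 − 0.3272)/(1 − 0.3272) = 0.345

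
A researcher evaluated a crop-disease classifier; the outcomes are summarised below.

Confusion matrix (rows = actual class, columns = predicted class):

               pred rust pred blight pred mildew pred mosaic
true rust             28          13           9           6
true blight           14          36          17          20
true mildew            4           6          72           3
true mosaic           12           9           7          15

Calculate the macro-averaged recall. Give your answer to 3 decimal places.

0.527

Per-class recall (TP/(TP+FN)):
  rust: TP=28, FN=13+9+6=28 → 28/56 = 0.5000
  blight: TP=36, FN=14+17+20=51 → 36/87 = 0.4138
  mildew: TP=72, FN=4+6+3=13 → 72/85 = 0.8471
  mosaic: TP=15, FN=12+9+7=28 → 15/43 = 0.3488
Macro-recall = mean = (0.5000 + 0.4138 + 0.8471 + 0.3488) / 4 = 0.527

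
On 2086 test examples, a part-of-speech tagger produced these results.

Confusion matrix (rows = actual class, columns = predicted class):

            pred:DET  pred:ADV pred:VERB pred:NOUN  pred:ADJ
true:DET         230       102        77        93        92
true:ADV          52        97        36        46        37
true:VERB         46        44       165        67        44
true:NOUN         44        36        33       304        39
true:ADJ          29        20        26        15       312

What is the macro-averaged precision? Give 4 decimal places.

0.5124

Per-class precision (TP/(TP+FP)):
  DET: TP=230, FP=52+46+44+29=171 → 230/401 = 0.57357
  ADV: TP=97, FP=102+44+36+20=202 → 97/299 = 0.32441
  VERB: TP=165, FP=77+36+33+26=172 → 165/337 = 0.48961
  NOUN: TP=304, FP=93+46+67+15=221 → 304/525 = 0.57905
  ADJ: TP=312, FP=92+37+44+39=212 → 312/524 = 0.59542
Macro-precision = mean = (0.57357 + 0.32441 + 0.48961 + 0.57905 + 0.59542) / 5 = 0.5124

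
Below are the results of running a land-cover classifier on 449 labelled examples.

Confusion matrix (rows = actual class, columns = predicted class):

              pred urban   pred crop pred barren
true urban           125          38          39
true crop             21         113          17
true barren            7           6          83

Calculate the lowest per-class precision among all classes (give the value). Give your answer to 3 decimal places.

Per-class precision (TP/(TP+FP)):
  urban: TP=125, FP=21+7=28 → 125/153 = 0.8170
  crop: TP=113, FP=38+6=44 → 113/157 = 0.7197
  barren: TP=83, FP=39+17=56 → 83/139 = 0.5971
Lowest is class 'barren' with precision = 0.597.

0.597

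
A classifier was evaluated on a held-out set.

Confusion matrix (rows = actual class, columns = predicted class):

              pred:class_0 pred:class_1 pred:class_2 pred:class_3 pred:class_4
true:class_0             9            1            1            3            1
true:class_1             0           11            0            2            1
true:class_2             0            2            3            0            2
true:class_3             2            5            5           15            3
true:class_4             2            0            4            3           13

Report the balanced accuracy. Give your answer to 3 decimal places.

Balanced accuracy = mean of per-class recall.
  class_0: recall = 9/15 = 0.6000
  class_1: recall = 11/14 = 0.7857
  class_2: recall = 3/7 = 0.4286
  class_3: recall = 15/30 = 0.5000
  class_4: recall = 13/22 = 0.5909
Mean = (0.6000 + 0.7857 + 0.4286 + 0.5000 + 0.5909) / 5 = 0.581

0.581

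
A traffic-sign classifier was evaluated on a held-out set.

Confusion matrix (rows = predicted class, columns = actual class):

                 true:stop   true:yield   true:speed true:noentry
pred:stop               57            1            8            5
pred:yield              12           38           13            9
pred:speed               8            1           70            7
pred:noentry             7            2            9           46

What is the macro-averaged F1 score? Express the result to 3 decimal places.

Per-class F1 score (2·TP/(2·TP+FP+FN)):
  stop: TP=57, FP=1+8+5=14, FN=12+8+7=27 → 114/155 = 0.7355
  yield: TP=38, FP=12+13+9=34, FN=1+1+2=4 → 76/114 = 0.6667
  speed: TP=70, FP=8+1+7=16, FN=8+13+9=30 → 140/186 = 0.7527
  noentry: TP=46, FP=7+2+9=18, FN=5+9+7=21 → 92/131 = 0.7023
Macro-F1 score = mean = (0.7355 + 0.6667 + 0.7527 + 0.7023) / 4 = 0.714

0.714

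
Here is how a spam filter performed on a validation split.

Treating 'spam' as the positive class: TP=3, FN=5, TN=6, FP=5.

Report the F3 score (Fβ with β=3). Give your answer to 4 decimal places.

Fβ = (1+β²)·TP / ((1+β²)·TP + β²·FN + FP), with β²=9
= 10·3 / (10·3 + 9·5 + 5) = 0.3750

0.3750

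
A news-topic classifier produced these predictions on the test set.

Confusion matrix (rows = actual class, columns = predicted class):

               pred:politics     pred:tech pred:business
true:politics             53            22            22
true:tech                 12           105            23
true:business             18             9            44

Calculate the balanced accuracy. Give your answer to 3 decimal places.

0.639

Balanced accuracy = mean of per-class recall.
  politics: recall = 53/97 = 0.5464
  tech: recall = 105/140 = 0.7500
  business: recall = 44/71 = 0.6197
Mean = (0.5464 + 0.7500 + 0.6197) / 3 = 0.639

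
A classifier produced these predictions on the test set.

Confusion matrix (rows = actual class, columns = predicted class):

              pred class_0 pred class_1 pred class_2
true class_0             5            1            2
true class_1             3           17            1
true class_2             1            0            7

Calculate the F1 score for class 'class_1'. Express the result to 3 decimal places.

0.872

Take TP from the diagonal, FP from the rest of the 'class_1' prediction marginal, FN from the rest of the 'class_1' actual marginal.
F1 score = 2·TP/(2·TP+FP+FN).
class_1: TP=17, FP=1+0=1, FN=3+1=4 → 34/39 = 0.8718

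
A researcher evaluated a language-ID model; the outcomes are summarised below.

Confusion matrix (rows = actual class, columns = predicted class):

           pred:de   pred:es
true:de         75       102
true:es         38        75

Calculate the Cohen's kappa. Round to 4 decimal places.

0.0793

Observed agreement pₒ = trace/N = 150/290 = 0.51724
Expected agreement pₑ = Σ (rowᵢ·colᵢ)/N² = (177·113 + 113·177)/290² = 0.47565
κ = (pₒ − pₑ)/(1 − pₑ) = (0.51724 − 0.47565)/(1 − 0.47565) = 0.0793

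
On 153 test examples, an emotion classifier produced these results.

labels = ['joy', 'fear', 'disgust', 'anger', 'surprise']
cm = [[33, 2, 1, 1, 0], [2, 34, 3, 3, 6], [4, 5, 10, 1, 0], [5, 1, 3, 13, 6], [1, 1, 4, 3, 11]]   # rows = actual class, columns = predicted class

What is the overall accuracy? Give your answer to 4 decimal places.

0.6601

Accuracy = trace / total = (33+34+10+13+11=101) / 153 = 101/153 = 0.6601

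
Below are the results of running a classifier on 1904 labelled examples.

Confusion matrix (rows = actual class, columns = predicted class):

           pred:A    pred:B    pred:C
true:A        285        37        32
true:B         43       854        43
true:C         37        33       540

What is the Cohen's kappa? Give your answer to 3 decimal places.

0.810

Observed agreement pₒ = trace/N = 1679/1904 = 0.8818
Expected agreement pₑ = Σ (rowᵢ·colᵢ)/N² = (354·365 + 940·924 + 610·615)/1904² = 0.3787
κ = (pₒ − pₑ)/(1 − pₑ) = (0.8818 − 0.3787)/(1 − 0.3787) = 0.810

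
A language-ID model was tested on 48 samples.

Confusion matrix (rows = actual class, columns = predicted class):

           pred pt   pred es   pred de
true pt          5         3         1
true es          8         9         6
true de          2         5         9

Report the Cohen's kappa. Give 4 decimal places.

0.2116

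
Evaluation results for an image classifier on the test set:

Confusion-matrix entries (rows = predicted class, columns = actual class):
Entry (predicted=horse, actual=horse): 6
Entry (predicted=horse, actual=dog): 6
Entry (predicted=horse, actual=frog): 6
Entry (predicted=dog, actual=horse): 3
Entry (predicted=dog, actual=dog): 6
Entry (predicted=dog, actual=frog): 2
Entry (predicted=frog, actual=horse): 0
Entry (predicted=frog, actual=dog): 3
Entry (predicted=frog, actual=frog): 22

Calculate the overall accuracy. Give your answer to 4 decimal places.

0.6296

Accuracy = trace / total = (6+6+22=34) / 54 = 34/54 = 0.6296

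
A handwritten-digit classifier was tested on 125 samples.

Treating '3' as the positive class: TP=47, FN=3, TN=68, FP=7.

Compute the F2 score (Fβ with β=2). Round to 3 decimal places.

0.925

Fβ = (1+β²)·TP / ((1+β²)·TP + β²·FN + FP), with β²=4
= 5·47 / (5·47 + 4·3 + 7) = 0.925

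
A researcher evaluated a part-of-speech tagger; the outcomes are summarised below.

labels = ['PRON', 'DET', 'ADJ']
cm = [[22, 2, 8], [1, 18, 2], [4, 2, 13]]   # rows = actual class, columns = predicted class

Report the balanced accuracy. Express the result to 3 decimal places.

0.743

Balanced accuracy = mean of per-class recall.
  PRON: recall = 22/32 = 0.6875
  DET: recall = 18/21 = 0.8571
  ADJ: recall = 13/19 = 0.6842
Mean = (0.6875 + 0.8571 + 0.6842) / 3 = 0.743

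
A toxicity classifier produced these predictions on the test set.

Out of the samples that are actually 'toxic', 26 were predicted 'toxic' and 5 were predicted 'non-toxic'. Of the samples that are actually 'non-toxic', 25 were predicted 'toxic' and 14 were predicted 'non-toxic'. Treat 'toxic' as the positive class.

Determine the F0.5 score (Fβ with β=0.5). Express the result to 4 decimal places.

Fβ = (1+β²)·TP / ((1+β²)·TP + β²·FN + FP), with β²=1/4
= 1.25·26 / (1.25·26 + 0.25·5 + 25) = 0.5532

0.5532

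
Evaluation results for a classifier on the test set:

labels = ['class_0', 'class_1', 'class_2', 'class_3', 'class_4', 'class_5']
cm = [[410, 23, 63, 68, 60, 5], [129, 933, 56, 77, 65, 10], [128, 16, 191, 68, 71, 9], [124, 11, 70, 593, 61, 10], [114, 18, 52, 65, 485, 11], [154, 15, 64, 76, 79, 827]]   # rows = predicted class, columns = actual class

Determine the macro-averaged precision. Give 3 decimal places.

0.633

Per-class precision (TP/(TP+FP)):
  class_0: TP=410, FP=23+63+68+60+5=219 → 410/629 = 0.6518
  class_1: TP=933, FP=129+56+77+65+10=337 → 933/1270 = 0.7346
  class_2: TP=191, FP=128+16+68+71+9=292 → 191/483 = 0.3954
  class_3: TP=593, FP=124+11+70+61+10=276 → 593/869 = 0.6824
  class_4: TP=485, FP=114+18+52+65+11=260 → 485/745 = 0.6510
  class_5: TP=827, FP=154+15+64+76+79=388 → 827/1215 = 0.6807
Macro-precision = mean = (0.6518 + 0.7346 + 0.3954 + 0.6824 + 0.6510 + 0.6807) / 6 = 0.633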